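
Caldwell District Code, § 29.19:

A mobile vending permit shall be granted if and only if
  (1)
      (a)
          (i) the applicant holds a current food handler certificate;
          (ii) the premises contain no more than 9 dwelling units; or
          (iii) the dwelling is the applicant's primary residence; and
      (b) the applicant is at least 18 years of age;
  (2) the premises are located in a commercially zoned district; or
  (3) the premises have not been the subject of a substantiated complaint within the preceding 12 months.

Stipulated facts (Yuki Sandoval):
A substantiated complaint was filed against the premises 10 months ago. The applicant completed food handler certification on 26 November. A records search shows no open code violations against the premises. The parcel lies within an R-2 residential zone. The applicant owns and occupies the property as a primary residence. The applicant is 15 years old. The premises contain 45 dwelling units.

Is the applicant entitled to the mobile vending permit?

(i) food handler cert. — met.
(ii) ≤ 9 units — fails.
(iii) primary residence — met.
So (a) is satisfied (T OR F OR T).
(b) age ≥ 18 — fails.
So (1) is not satisfied (T AND F).
(2) commercially zoned — not met.
(3) no complaint in 12 mo. — not satisfied.
Overall = F OR F OR F = false.

No — denied.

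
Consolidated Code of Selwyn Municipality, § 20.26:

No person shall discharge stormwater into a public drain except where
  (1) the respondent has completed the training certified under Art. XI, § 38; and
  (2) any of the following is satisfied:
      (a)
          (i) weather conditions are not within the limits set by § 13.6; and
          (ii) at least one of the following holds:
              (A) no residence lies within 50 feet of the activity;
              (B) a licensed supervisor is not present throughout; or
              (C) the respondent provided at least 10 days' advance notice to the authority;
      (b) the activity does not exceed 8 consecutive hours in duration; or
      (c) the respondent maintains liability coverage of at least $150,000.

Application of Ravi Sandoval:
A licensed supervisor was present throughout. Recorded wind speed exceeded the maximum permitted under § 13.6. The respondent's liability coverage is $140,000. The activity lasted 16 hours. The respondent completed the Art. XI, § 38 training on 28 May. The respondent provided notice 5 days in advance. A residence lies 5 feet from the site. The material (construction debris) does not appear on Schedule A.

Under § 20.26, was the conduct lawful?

(1) training certified — holds.
(i) not (weather ok) — satisfied.
(A) no residence in 50 ft — not met.
(B) not (supervisor present) — not met.
(C) ≥10 days' notice — fails.
So (ii) is not satisfied (F OR F OR F).
So (a) is not satisfied (T AND F).
(b) ≤ 8 hrs duration — not met.
(c) coverage ≥ $150,000 — fails.
So (2) is not satisfied (F OR F OR F).
Overall = T AND F = false.

No — unlawful.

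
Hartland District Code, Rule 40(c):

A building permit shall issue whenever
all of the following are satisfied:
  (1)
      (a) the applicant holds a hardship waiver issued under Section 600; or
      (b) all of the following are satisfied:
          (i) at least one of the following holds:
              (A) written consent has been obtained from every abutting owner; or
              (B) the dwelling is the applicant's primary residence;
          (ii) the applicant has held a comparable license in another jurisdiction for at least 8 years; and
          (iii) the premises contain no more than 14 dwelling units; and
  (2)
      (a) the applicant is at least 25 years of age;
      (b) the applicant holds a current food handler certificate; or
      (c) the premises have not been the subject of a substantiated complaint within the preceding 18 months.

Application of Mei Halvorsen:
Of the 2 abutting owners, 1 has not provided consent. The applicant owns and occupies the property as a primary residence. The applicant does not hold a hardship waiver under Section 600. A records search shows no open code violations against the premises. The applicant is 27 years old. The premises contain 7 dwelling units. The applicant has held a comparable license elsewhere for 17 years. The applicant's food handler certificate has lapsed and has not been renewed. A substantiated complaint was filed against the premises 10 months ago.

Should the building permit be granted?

(a) hardship waiver — not satisfied.
(A) all abutters consent — fails.
(B) primary residence — met.
(i): F OR T → true.
(ii) prior license ≥ 8 yr — satisfied.
(iii) ≤ 14 units — satisfied.
So (b) is satisfied (T AND T AND T).
So (1) is satisfied (F OR T).
(a) age ≥ 25 — holds.
(b) food handler cert. — fails.
(c) no complaint in 18 mo. — not met.
So (2) is satisfied (T OR F OR F).
So Overall is satisfied (T AND T).

Yes — granted.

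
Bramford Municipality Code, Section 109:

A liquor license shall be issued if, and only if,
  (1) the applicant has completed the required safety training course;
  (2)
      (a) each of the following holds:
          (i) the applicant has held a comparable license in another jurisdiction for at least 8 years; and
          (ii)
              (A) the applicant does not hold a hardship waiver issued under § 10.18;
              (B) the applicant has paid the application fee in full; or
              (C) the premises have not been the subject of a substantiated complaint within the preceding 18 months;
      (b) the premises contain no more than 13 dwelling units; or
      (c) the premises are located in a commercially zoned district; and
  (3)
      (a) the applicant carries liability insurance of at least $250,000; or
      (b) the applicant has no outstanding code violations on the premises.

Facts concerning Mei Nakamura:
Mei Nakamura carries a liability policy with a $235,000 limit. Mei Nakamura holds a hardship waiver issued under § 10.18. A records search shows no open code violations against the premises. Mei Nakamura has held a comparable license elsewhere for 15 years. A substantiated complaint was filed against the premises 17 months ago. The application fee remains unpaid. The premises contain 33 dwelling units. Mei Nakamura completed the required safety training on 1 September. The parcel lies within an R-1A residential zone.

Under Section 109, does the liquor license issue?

No — denied.

(1) safety training — holds.
(i) prior license ≥ 8 yr — met.
(A) not (hardship waiver) — not met.
(B) fee paid — not met.
(C) no complaint in 18 mo. — fails.
So (ii) is not satisfied (F OR F OR F).
(a) = T AND F = false.
(b) ≤ 13 units — not satisfied.
(c) commercially zoned — not satisfied.
(2) = F OR F OR F = false.
(a) insurance ≥ $250,000 — fails.
(b) no code violations — satisfied.
(3) = F OR T = true.
Overall: T AND F AND T → false.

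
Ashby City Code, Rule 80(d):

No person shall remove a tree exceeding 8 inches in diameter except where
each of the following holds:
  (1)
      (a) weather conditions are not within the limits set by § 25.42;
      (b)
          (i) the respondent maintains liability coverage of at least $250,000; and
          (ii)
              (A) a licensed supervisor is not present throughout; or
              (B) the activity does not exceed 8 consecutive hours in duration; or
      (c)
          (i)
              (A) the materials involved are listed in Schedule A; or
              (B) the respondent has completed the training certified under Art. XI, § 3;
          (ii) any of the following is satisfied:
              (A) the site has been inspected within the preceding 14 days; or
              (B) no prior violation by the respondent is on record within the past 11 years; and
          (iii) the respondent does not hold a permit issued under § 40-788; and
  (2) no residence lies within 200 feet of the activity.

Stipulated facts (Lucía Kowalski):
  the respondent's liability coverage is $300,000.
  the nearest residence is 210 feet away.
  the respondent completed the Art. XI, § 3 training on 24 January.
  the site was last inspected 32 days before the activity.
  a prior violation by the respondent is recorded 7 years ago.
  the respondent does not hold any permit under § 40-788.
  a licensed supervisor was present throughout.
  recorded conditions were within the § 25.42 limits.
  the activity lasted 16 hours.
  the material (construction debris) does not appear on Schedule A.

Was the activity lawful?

(a) not (weather ok) — fails.
(i) coverage ≥ $250,000 — satisfied.
(A) not (supervisor present) — fails.
(B) ≤ 8 hrs duration — fails.
(ii) = F OR F = false.
So (b) is not satisfied (T AND F).
(A) Schedule A material — not met.
(B) training certified — met.
(i): F OR T → true.
(A) site inspected — not satisfied.
(B) no prior violation — not satisfied.
(ii) = F OR F = false.
(iii) not (holds permit) — met.
(c): T AND F AND T → false.
(1) = F OR F OR F = false.
(2) no residence in 200 ft — satisfied.
Overall: F AND T → false.

No — unlawful.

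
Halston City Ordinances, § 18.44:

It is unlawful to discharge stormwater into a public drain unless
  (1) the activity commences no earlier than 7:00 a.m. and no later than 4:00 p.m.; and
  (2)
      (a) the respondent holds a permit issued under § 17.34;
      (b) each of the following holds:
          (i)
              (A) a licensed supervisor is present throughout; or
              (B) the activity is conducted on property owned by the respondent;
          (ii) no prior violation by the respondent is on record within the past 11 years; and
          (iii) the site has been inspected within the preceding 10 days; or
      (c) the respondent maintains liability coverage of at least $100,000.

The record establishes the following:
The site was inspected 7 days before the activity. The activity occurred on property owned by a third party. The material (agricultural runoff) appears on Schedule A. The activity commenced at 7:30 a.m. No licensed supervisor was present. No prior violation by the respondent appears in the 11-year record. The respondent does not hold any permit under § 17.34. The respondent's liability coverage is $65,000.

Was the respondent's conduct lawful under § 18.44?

No — unlawful.

(1) start within hours — met.
(a) holds permit — not satisfied.
(A) supervisor present — not satisfied.
(B) own property — fails.
(i): F OR F → false.
(ii) no prior violation — holds.
(iii) site inspected — met.
(b) = F AND T AND T = false.
(c) coverage ≥ $100,000 — not satisfied.
So (2) is not satisfied (F OR F OR F).
So Overall is not satisfied (T AND F).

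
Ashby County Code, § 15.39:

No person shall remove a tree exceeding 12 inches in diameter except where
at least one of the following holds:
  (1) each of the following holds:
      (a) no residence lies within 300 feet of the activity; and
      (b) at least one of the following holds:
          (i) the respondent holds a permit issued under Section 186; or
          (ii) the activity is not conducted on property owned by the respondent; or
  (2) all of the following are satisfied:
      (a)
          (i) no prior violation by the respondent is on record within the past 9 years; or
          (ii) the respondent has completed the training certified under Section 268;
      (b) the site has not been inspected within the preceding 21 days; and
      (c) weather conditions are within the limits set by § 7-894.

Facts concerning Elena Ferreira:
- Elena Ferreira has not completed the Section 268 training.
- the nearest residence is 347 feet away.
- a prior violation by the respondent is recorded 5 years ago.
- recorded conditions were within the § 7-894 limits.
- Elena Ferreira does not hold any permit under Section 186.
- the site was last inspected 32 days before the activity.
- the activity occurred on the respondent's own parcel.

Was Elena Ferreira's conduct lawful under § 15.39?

(a) no residence in 300 ft — met.
(i) holds permit — fails.
(ii) not (own property) — not satisfied.
So (b) is not satisfied (F OR F).
So (1) is not satisfied (T AND F).
(i) no prior violation — fails.
(ii) training certified — fails.
(a): F OR F → false.
(b) not (site inspected) — met.
(c) weather ok — met.
(2): F AND T AND T → false.
Overall: F OR F → false.

No — unlawful.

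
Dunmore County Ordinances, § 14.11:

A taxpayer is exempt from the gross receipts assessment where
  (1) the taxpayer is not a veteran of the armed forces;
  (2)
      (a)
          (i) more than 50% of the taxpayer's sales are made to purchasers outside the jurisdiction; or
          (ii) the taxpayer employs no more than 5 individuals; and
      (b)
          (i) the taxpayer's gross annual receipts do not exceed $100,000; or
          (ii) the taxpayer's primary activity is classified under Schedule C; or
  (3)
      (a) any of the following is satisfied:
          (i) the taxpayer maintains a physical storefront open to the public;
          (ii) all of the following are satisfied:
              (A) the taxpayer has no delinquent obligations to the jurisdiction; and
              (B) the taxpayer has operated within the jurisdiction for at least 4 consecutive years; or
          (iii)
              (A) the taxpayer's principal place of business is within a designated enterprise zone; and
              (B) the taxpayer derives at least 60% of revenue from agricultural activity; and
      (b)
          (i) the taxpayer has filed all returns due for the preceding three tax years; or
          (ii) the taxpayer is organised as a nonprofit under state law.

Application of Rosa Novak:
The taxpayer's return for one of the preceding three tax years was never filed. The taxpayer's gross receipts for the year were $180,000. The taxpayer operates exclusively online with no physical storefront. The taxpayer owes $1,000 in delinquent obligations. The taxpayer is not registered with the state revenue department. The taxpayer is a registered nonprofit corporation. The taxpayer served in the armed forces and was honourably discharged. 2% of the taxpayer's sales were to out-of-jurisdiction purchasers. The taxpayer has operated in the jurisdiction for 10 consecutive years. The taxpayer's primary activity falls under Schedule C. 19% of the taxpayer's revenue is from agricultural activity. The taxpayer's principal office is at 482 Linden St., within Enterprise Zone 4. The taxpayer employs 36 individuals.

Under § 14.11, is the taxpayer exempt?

No — not exempt.

(1) not (veteran) — not met.
(i) >50% out-of-jur. sales — not met.
(ii) ≤ 5 employees — not satisfied.
(a): F OR F → false.
(i) receipts ≤ $100,000 — fails.
(ii) Schedule C activity — satisfied.
So (b) is satisfied (F OR T).
So (2) is not satisfied (F AND T).
(i) has storefront — not met.
(A) no delinquency — not satisfied.
(B) ≥ 4 yrs in jurisdiction — holds.
(ii) = F AND T = false.
(A) in enterprise zone — holds.
(B) ≥60% agricultural — not satisfied.
(iii) = T AND F = false.
(a): F OR F OR F → false.
(i) returns current — not met.
(ii) nonprofit — met.
(b): F OR T → true.
So (3) is not satisfied (F AND T).
Overall: F OR F OR F → false.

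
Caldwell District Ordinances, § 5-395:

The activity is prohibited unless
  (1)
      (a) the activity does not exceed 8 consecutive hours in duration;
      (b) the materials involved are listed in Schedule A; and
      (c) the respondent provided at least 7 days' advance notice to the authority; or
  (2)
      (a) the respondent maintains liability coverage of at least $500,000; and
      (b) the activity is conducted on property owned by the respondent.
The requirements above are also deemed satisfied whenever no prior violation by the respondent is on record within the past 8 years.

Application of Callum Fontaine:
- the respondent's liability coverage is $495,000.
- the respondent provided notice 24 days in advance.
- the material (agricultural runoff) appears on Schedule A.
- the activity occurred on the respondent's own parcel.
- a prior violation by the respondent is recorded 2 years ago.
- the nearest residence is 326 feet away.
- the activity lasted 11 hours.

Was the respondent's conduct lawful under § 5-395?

No — unlawful.

(a) ≤ 8 hrs duration — fails.
(b) Schedule A material — met.
(c) ≥7 days' notice — met.
(1) = F AND T AND T = false.
(a) coverage ≥ $500,000 — not met.
(b) own property — holds.
So (2) is not satisfied (F AND T).
Overall = F OR F = false.
Exception (no prior violation) — not satisfied.
Result: main false OR exception false → false.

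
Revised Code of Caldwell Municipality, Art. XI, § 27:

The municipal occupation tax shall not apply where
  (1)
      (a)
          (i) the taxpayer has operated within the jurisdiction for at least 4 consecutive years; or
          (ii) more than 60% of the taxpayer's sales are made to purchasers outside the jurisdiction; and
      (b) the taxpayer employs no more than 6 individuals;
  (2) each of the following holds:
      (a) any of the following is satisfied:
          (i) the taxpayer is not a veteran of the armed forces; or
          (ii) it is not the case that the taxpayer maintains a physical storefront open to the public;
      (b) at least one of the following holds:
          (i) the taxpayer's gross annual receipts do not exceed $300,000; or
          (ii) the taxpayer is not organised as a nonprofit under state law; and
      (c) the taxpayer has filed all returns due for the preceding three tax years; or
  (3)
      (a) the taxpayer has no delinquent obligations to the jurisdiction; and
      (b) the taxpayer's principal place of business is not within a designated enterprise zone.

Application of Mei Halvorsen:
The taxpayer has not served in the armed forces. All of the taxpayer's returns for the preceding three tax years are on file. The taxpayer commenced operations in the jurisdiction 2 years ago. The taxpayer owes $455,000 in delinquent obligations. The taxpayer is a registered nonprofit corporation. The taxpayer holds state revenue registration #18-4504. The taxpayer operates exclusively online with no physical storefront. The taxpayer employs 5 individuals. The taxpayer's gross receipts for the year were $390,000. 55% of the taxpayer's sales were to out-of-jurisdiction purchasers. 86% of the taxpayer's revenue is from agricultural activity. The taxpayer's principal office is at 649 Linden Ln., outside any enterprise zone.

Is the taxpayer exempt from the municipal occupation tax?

(i) ≥ 4 yrs in jurisdiction — not satisfied.
(ii) >60% out-of-jur. sales — not satisfied.
(a) = F OR F = false.
(b) ≤ 6 employees — met.
(1): F AND T → false.
(i) not (veteran) — holds.
(ii) not (has storefront) — met.
(a): T OR T → true.
(i) receipts ≤ $300,000 — not met.
(ii) not (nonprofit) — fails.
(b) = F OR F = false.
(c) returns current — met.
So (2) is not satisfied (T AND F AND T).
(a) no delinquency — not met.
(b) not (in enterprise zone) — met.
So (3) is not satisfied (F AND T).
Overall = F OR F OR F = false.

No — not exempt.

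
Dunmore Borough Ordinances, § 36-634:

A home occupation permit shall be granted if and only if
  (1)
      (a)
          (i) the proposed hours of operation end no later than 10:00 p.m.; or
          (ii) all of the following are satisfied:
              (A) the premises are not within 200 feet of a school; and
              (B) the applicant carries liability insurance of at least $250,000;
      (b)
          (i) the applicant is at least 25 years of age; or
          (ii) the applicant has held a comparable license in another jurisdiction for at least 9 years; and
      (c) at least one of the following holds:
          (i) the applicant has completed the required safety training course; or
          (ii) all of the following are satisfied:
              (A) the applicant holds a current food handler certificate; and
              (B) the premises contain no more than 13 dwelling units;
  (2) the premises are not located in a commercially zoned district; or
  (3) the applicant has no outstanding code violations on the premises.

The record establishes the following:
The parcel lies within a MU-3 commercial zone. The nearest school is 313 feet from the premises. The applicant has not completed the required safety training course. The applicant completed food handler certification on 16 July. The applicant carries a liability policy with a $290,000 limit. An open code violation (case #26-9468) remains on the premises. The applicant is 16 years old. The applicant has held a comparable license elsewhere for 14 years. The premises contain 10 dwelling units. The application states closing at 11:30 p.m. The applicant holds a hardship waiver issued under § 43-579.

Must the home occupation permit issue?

Yes — granted.

(i) closes by 10 p.m. — not met.
(A) ≥200 ft from school — met.
(B) insurance ≥ $250,000 — met.
(ii) = T AND T = true.
(a) = F OR T = true.
(i) age ≥ 25 — not met.
(ii) prior license ≥ 9 yr — met.
(b): F OR T → true.
(i) safety training — fails.
(A) food handler cert. — satisfied.
(B) ≤ 13 units — met.
(ii) = T AND T = true.
(c) = F OR T = true.
So (1) is satisfied (T AND T AND T).
(2) not (commercially zoned) — not satisfied.
(3) no code violations — fails.
So Overall is satisfied (T OR F OR F).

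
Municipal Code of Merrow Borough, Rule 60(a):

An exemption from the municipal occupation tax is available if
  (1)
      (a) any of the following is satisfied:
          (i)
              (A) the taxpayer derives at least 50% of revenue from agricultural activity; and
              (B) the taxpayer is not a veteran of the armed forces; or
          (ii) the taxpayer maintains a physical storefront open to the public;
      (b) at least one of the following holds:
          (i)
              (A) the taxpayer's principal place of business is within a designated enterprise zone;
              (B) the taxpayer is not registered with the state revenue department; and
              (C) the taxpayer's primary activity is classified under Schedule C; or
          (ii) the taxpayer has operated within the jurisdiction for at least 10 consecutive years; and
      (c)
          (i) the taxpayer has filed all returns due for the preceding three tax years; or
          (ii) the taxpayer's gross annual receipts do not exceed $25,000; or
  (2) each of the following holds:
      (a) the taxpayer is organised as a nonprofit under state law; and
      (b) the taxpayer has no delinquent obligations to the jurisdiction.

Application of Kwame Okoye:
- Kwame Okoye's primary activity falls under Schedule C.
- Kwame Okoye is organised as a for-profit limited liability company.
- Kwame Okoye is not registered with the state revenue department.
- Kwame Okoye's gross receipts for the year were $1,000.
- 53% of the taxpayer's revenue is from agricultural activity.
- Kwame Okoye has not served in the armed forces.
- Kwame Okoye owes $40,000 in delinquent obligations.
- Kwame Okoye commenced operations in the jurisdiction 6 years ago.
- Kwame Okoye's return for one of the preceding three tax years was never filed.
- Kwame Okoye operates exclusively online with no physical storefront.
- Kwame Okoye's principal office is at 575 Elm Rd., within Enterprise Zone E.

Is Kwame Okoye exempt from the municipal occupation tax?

(A) ≥50% agricultural — holds.
(B) not (veteran) — satisfied.
So (i) is satisfied (T AND T).
(ii) has storefront — not satisfied.
So (a) is satisfied (T OR F).
(A) in enterprise zone — met.
(B) not (state-registered) — met.
(C) Schedule C activity — satisfied.
So (i) is satisfied (T AND T AND T).
(ii) ≥ 10 yrs in jurisdiction — not satisfied.
So (b) is satisfied (T OR F).
(i) returns current — fails.
(ii) receipts ≤ $25,000 — met.
(c) = F OR T = true.
(1): T AND T AND T → true.
(a) nonprofit — not satisfied.
(b) no delinquency — not met.
So (2) is not satisfied (F AND F).
Overall: T OR F → true.

Yes — exempt.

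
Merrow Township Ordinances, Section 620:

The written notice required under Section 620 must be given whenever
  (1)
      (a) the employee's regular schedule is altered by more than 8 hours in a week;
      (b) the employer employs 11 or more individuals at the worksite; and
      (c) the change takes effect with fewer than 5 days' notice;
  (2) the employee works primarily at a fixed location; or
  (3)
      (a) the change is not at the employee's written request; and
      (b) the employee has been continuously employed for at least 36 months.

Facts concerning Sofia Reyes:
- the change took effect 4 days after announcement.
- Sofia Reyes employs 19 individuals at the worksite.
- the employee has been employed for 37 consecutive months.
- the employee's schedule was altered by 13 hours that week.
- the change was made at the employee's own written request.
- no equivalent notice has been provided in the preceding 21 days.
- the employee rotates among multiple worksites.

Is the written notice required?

(a) schedule shift > 8h — satisfied.
(b) ≥ 11 at site — met.
(c) < 5 days' notice — satisfied.
So (1) is satisfied (T AND T AND T).
(2) fixed location — fails.
(a) not employee-requested — fails.
(b) tenure ≥ 36 mo. — satisfied.
So (3) is not satisfied (F AND T).
Overall: T OR F OR F → true.

Yes — required.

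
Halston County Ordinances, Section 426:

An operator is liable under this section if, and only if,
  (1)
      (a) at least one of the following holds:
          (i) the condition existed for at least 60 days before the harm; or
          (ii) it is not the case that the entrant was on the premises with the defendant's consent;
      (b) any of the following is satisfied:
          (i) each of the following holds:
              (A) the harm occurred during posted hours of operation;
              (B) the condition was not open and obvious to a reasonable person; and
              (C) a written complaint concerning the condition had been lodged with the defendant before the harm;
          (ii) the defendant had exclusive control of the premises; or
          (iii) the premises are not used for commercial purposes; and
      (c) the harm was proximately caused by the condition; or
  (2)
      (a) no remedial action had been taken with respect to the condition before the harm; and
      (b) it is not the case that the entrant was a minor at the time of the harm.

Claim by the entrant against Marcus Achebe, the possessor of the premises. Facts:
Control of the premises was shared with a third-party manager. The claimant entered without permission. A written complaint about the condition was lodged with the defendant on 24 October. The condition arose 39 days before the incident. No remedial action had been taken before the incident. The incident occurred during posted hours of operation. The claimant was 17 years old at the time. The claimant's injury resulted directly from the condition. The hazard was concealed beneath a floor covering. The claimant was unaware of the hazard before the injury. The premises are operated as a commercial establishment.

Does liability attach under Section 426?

Yes — liable.

(i) condition ≥60 days old — fails.
(ii) not (consent to enter) — holds.
So (a) is satisfied (F OR T).
(A) during posted hours — met.
(B) not open/obvious — holds.
(C) complaint lodged — holds.
(i): T AND T AND T → true.
(ii) exclusive control — not met.
(iii) not (commercial use) — fails.
(b) = T OR F OR F = true.
(c) proximate cause — holds.
(1) = T AND T AND T = true.
(a) no remedial action — met.
(b) not (entrant a minor) — not satisfied.
(2): T AND F → false.
So Overall is satisfied (T OR F).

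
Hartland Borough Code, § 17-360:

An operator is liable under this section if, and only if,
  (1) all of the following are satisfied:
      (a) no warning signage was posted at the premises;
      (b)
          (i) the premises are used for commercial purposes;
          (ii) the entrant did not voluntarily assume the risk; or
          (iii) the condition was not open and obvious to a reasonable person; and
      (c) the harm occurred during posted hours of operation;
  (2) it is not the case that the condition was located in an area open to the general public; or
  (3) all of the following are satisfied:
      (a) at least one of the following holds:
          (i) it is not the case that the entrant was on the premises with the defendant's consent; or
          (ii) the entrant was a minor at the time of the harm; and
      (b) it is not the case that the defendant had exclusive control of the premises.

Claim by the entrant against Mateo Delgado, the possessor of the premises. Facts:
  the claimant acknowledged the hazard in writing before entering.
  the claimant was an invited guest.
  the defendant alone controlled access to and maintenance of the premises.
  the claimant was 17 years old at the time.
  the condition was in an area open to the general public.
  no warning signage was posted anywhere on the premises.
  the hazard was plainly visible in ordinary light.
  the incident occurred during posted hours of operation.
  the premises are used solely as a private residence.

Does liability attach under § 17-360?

No — not liable.

(a) no signage posted — satisfied.
(i) commercial use — fails.
(ii) no assumed risk — not met.
(iii) not open/obvious — not met.
(b): F OR F OR F → false.
(c) during posted hours — holds.
(1) = T AND F AND T = false.
(2) not (public area) — not met.
(i) not (consent to enter) — fails.
(ii) entrant a minor — met.
So (a) is satisfied (F OR T).
(b) not (exclusive control) — fails.
(3) = T AND F = false.
Overall: F OR F OR F → false.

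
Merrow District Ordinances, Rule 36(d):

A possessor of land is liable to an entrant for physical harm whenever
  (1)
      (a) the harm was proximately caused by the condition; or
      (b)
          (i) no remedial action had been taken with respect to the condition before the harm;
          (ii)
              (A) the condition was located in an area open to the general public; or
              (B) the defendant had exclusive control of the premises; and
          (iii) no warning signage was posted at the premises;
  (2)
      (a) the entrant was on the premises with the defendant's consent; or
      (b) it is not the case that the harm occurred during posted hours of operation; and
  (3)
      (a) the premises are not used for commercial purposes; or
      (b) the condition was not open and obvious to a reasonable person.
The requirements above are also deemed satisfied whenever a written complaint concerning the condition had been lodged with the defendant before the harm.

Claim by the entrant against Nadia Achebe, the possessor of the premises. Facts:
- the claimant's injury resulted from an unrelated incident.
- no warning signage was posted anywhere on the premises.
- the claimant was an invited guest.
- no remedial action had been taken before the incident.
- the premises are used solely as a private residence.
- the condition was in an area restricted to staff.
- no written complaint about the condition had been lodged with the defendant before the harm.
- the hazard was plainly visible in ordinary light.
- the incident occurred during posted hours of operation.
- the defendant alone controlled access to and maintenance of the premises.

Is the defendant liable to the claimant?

(a) proximate cause — not satisfied.
(i) no remedial action — holds.
(A) public area — not satisfied.
(B) exclusive control — holds.
(ii): F OR T → true.
(iii) no signage posted — satisfied.
(b): T AND T AND T → true.
So (1) is satisfied (F OR T).
(a) consent to enter — satisfied.
(b) not (during posted hours) — not satisfied.
So (2) is satisfied (T OR F).
(a) not (commercial use) — met.
(b) not open/obvious — not met.
So (3) is satisfied (T OR F).
Overall: T AND T AND T → true.
Exception (complaint lodged) — not satisfied.
Result: main true OR exception false → true.

Yes — liable.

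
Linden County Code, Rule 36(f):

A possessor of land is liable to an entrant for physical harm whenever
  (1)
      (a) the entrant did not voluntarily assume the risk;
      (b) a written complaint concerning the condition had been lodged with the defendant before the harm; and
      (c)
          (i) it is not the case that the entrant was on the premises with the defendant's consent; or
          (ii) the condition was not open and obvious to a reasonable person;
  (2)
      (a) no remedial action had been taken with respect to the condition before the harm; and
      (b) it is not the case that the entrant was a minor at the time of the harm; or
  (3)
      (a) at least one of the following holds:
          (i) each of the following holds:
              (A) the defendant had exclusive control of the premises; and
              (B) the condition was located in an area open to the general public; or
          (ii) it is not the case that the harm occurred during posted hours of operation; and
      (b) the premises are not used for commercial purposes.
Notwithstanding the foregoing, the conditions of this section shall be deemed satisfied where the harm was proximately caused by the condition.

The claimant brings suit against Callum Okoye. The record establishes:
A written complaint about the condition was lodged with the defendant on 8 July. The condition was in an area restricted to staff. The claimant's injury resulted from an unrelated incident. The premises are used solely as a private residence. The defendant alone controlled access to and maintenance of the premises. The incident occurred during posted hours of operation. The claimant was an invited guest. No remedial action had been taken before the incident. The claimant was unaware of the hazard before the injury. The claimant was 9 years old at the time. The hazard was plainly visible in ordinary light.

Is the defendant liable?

(a) no assumed risk — met.
(b) complaint lodged — holds.
(i) not (consent to enter) — not met.
(ii) not open/obvious — not met.
So (c) is not satisfied (F OR F).
(1) = T AND T AND F = false.
(a) no remedial action — holds.
(b) not (entrant a minor) — not met.
(2): T AND F → false.
(A) exclusive control — satisfied.
(B) public area — fails.
(i): T AND F → false.
(ii) not (during posted hours) — fails.
So (a) is not satisfied (F OR F).
(b) not (commercial use) — satisfied.
(3): F AND T → false.
Overall: F OR F OR F → false.
Exception (proximate cause) — not satisfied.
Result: main false OR exception false → false.

No — not liable.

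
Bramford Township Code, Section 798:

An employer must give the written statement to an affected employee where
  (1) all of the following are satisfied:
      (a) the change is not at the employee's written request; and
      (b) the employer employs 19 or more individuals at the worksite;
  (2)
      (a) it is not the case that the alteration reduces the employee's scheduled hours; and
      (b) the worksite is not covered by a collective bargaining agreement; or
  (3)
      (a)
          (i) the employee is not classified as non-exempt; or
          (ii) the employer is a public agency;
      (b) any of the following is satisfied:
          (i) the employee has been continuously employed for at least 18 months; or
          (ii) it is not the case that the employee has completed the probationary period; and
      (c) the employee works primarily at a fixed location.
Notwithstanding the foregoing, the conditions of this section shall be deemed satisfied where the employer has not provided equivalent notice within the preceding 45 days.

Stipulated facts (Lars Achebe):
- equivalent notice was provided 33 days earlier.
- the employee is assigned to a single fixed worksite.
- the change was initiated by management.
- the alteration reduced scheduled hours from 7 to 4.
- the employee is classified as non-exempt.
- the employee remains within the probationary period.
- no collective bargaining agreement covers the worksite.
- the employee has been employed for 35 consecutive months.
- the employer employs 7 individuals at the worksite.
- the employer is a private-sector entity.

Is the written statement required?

(a) not employee-requested — met.
(b) ≥ 19 at site — not satisfied.
So (1) is not satisfied (T AND F).
(a) not (hours reduced) — fails.
(b) no CBA — met.
So (2) is not satisfied (F AND T).
(i) not (non-exempt) — not satisfied.
(ii) public agency — fails.
(a) = F OR F = false.
(i) tenure ≥ 18 mo. — holds.
(ii) not (past probation) — satisfied.
(b): T OR T → true.
(c) fixed location — satisfied.
So (3) is not satisfied (F AND T AND T).
Overall: F OR F OR F → false.
Exception (no recent notice) — not satisfied.
Result: main false OR exception false → false.

No — not required.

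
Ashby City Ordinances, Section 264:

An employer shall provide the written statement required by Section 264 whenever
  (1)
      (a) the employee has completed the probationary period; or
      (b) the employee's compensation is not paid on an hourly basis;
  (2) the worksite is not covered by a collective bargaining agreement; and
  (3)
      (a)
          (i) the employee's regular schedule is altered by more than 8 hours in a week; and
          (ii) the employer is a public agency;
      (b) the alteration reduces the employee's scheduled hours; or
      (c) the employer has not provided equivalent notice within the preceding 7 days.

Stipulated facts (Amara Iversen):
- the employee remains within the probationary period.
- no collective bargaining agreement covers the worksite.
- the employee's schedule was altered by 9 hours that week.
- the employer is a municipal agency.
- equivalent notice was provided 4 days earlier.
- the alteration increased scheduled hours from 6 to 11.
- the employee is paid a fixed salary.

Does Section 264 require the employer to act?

(a) past probation — not met.
(b) not (hourly-paid) — holds.
So (1) is satisfied (F OR T).
(2) no CBA — met.
(i) schedule shift > 8h — holds.
(ii) public agency — satisfied.
So (a) is satisfied (T AND T).
(b) hours reduced — not met.
(c) no recent notice — not satisfied.
(3) = T OR F OR F = true.
So Overall is satisfied (T AND T AND T).

Yes — required.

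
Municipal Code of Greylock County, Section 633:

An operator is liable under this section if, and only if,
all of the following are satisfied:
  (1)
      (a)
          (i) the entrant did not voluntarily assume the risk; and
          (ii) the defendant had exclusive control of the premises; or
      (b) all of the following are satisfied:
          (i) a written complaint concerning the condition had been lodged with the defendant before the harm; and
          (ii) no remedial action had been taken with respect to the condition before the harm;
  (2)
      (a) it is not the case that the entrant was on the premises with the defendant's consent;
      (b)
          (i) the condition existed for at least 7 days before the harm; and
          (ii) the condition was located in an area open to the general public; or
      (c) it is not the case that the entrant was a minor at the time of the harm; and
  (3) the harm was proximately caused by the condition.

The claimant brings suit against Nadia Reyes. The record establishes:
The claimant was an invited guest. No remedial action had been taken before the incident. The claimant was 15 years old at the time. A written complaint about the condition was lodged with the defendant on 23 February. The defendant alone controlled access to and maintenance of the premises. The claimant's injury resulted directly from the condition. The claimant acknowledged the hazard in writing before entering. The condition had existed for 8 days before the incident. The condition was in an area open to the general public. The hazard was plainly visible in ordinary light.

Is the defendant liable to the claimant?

Yes — liable.

(i) no assumed risk — not satisfied.
(ii) exclusive control — met.
So (a) is not satisfied (F AND T).
(i) complaint lodged — holds.
(ii) no remedial action — met.
(b): T AND T → true.
(1) = F OR T = true.
(a) not (consent to enter) — not satisfied.
(i) condition ≥7 days old — met.
(ii) public area — met.
(b): T AND T → true.
(c) not (entrant a minor) — fails.
So (2) is satisfied (F OR T OR F).
(3) proximate cause — holds.
Overall: T AND T AND T → true.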